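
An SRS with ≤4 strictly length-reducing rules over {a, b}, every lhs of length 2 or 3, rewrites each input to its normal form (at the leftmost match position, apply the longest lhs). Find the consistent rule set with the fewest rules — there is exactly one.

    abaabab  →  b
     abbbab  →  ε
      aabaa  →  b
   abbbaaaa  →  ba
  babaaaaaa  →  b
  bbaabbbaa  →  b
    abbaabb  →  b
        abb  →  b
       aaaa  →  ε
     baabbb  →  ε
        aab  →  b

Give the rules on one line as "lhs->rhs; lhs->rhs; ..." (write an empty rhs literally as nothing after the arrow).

  | abaabab => aabab => bab => b
  | abbbab => bbab => bb => ε
  | aabaa => baa => b
  | abbbaaaa => bbaaaa => baaa => ba

aa->; ab->; bb->; bba->b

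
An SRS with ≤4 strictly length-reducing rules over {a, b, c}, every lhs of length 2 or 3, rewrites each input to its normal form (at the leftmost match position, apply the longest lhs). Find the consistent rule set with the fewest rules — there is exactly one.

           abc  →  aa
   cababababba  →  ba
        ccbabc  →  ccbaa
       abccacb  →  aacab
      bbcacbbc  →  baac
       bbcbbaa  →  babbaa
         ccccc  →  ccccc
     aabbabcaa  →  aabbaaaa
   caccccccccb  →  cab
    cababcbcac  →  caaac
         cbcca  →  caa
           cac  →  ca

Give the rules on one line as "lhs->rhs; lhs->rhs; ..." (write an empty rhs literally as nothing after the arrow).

  | abc => aa
  | cababababba => cbababba => cbbba => ba
  | ccbabc => ccbaa
  | abccacb => aacacb => aacab

aba->; bc->a; cac->ca; cbb->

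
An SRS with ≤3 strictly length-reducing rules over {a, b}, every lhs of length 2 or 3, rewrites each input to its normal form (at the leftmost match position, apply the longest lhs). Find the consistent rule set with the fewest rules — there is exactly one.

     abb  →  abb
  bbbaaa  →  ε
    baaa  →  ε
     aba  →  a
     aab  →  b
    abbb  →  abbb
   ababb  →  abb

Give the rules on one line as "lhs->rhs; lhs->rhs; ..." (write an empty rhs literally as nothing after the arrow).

  | abb
  | bbbaaa => bbaa => ba => ε
  | baaa => aa => ε
  | aba => a

aa->; ba->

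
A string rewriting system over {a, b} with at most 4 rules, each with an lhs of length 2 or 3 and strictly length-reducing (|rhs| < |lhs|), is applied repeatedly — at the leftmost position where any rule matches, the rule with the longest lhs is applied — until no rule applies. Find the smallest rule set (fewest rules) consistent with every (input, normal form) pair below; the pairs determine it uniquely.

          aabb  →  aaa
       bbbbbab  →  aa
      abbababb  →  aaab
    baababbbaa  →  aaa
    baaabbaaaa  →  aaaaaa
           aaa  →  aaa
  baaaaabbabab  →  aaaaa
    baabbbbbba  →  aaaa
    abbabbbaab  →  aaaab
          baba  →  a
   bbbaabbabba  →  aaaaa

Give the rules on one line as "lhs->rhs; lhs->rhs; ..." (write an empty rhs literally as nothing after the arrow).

baa->; bab->; bb->a

  | aabb => aaa
  | bbbbbab => abbbab => aabab => aa
  | abbababb => aaababb => aaab
  | baababbbaa => babbbaa => bbaa => aaa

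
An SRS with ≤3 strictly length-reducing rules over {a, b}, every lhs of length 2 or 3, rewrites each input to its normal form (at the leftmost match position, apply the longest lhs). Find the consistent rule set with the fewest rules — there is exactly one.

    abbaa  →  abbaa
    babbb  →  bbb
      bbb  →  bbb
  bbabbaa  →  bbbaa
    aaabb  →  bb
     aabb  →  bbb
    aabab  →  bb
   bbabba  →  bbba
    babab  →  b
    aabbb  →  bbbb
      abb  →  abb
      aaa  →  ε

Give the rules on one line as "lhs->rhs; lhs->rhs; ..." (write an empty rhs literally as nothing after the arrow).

aaa->; aab->bb; bab->b

  | abbaa
  | babbb => bbb
  | bbb
  | bbabbaa => bbbaa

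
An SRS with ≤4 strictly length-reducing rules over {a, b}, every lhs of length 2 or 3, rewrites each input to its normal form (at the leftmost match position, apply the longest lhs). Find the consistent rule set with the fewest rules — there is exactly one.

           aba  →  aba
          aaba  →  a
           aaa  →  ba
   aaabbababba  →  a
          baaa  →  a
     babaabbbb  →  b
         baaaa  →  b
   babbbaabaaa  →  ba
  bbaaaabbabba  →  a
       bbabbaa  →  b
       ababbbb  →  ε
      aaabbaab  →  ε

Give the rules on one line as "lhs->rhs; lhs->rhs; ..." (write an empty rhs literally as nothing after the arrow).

aa->b; abb->bb; bb->; bbb->

  | aba
  | aaba => bba => a
  | aaa => ba
  | aaabbababba => babbababba => bbbababba => ababba => abbba => bbba => a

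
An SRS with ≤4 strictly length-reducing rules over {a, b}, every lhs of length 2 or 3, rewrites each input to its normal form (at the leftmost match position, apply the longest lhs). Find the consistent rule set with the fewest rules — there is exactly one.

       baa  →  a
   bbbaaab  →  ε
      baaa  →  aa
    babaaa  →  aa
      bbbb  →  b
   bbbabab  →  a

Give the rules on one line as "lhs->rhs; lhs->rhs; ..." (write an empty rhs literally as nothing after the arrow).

  | baa => a
  | bbbaaab => abaaab => baab => ab => ε
  | baaa => aa
  | babaaa => baaa => aa

ab->; aba->b; ba->; bb->a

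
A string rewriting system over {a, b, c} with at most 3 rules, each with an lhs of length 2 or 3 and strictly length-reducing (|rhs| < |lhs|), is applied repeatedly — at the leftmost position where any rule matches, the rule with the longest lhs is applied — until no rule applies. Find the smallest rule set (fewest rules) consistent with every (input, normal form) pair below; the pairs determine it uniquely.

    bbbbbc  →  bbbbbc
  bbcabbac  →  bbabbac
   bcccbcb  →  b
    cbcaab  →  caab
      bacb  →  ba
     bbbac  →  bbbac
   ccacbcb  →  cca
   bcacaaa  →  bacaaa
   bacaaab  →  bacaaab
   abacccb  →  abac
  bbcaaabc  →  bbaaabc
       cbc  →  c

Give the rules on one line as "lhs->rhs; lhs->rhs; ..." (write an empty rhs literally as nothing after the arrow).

  | bbbbbc
  | bbcabbac => bbabbac
  | bcccbcb => bccb => b
  | cbcaab => caab

bca->ba; cb->; ccb->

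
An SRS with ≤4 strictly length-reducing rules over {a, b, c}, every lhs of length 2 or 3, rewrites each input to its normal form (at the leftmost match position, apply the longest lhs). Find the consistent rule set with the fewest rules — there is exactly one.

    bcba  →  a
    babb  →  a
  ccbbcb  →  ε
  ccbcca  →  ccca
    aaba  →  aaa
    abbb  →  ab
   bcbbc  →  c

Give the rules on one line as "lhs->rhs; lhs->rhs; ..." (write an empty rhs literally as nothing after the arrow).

  | bcba => ba => a
  | babb => abb => a
  | ccbbcb => cbcb => cb => ε
  | ccbcca => ccca

ba->a; bb->; cb->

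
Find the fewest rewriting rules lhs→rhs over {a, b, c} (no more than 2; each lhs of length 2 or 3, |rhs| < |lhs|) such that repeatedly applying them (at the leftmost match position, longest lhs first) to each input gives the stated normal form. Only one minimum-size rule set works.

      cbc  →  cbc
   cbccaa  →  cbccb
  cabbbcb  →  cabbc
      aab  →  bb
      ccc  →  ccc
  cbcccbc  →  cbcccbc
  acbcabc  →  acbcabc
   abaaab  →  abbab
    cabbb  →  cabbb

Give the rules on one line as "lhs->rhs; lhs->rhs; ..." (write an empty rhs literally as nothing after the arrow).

aa->b; bcb->c

  | cbc
  | cbccaa => cbccb
  | cabbbcb => cabbc
  | aab => bb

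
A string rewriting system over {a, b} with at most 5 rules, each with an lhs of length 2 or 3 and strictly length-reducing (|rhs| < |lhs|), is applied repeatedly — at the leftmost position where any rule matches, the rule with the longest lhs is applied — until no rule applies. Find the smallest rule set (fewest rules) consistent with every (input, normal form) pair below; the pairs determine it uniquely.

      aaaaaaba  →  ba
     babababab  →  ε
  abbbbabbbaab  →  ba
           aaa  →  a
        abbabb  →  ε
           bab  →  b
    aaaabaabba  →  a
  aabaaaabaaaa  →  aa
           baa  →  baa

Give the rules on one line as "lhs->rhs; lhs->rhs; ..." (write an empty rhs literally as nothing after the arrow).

  | aaaaaaba => aaaaba => aaba => aba => ba
  | babababab => bbababab => ababab => babab => bbab => ab => ε
  | abbbbabbbaab => bbbabbbaab => babbbaab => bbbaab => baab => ba
  | aaa => a

aaa->a; ab->; aba->ba; bb->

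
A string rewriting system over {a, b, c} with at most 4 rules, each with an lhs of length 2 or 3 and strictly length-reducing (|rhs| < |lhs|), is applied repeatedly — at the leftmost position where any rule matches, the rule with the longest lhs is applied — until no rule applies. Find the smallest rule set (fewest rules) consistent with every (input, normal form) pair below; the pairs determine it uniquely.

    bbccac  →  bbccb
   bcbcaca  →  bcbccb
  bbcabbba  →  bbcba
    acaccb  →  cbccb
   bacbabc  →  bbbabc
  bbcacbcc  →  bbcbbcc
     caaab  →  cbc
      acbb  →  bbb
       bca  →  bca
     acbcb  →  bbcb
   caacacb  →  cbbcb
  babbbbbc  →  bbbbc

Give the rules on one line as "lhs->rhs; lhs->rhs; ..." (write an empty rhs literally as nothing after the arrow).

aab->cc; abb->; ac->b; aca->cb

  | bbccac => bbccb
  | bcbcaca => bcbccb
  | bbcabbba => bbcba
  | acaccb => cbccb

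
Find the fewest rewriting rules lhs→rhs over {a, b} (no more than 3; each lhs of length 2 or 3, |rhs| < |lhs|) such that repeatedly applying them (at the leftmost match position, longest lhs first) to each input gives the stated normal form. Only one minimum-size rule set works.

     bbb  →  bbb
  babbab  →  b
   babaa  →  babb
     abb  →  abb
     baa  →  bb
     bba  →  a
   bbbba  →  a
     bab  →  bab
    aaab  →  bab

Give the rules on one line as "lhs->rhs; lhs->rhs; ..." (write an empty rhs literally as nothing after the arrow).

aa->b; aab->; bba->a

  | bbb
  | babbab => baab => b
  | babaa => babb
  | abb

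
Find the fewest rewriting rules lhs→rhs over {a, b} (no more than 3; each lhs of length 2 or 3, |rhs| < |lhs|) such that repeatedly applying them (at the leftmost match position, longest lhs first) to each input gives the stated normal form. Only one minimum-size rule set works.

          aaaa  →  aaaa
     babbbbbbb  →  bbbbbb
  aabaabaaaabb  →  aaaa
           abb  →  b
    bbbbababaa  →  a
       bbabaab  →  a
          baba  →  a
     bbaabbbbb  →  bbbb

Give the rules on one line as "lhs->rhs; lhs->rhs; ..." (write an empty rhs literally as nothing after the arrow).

  | aaaa
  | babbbbbbb => abbbbbbb => bbbbbb
  | aabaabaaaabb => aaabaaaabb => aaaaaabb => aaaaab => aaaa
  | abb => b

ab->; ba->a; bba->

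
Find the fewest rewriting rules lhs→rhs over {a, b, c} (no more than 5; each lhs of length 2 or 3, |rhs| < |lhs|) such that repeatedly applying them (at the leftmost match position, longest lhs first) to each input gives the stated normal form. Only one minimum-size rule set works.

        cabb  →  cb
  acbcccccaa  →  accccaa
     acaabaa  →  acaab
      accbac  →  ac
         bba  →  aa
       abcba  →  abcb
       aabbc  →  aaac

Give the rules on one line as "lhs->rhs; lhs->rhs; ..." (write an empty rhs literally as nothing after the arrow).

ba->b; bb->a; cab->c; cbc->

  | cabb => cb
  | acbcccccaa => accccaa
  | acaabaa => acaaba => acaab
  | accbac => accbc => ac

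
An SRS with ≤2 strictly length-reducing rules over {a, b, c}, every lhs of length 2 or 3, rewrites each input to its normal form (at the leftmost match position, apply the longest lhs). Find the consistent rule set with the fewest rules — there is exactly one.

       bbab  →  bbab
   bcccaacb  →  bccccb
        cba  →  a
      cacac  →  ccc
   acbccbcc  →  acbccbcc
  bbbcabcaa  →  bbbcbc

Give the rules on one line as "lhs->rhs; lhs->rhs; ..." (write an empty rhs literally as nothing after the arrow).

  | bbab
  | bcccaacb => bcccacb => bccccb
  | cba => a
  | cacac => ccac => ccc

ca->c; cba->a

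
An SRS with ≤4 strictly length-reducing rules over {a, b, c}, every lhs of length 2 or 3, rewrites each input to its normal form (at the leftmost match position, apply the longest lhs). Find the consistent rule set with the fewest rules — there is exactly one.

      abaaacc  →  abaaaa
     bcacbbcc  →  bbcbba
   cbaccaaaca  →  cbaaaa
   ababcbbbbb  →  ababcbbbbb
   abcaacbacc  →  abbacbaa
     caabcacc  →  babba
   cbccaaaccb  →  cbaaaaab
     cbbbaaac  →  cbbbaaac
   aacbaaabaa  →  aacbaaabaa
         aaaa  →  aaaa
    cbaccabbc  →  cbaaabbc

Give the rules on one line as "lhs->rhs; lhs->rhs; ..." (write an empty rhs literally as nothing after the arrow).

  | abaaacc => abaaaa
  | bcacbbcc => bbcbbcc => bbcbba
  | cbaccaaaca => cbaaaaaca => cbaaaa
  | ababcbbbbb

aca->; ca->b; cc->a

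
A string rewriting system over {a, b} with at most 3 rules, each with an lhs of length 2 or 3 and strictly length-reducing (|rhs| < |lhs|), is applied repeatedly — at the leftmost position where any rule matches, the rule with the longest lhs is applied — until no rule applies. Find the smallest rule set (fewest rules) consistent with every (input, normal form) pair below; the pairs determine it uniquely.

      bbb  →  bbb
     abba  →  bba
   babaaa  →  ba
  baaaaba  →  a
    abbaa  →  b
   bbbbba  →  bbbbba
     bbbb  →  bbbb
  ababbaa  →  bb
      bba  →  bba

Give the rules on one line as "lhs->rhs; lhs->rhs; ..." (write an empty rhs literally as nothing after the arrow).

  | bbb
  | abba => bba
  | babaaa => bbaaa => ba
  | baaaaba => aaba => a

aab->; ab->b; baa->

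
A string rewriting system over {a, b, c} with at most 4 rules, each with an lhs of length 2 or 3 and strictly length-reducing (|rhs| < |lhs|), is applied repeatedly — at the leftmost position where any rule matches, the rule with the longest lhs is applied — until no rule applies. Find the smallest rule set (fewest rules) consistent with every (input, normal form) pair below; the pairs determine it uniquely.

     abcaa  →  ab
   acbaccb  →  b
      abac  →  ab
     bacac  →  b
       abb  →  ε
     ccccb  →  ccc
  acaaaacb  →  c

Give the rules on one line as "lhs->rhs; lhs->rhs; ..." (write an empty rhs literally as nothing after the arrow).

aa->b; ac->; bb->c; cb->

  | abcaa => abcb => ab
  | acbaccb => baccb => bcb => b
  | abac => ab
  | bacac => bac => b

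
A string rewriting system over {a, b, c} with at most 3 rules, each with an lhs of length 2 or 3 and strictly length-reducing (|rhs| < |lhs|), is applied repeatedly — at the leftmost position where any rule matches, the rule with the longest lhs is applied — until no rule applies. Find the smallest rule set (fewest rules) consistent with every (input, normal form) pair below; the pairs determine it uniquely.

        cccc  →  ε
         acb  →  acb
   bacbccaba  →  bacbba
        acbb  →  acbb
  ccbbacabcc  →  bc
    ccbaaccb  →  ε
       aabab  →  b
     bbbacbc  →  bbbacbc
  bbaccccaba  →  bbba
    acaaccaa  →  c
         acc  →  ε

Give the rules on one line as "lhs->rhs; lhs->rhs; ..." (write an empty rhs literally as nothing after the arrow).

  | cccc => acc => aa => ε
  | acb
  | bacbccaba => bacbaaba => bacbba
  | acbb

aa->; ab->; cc->a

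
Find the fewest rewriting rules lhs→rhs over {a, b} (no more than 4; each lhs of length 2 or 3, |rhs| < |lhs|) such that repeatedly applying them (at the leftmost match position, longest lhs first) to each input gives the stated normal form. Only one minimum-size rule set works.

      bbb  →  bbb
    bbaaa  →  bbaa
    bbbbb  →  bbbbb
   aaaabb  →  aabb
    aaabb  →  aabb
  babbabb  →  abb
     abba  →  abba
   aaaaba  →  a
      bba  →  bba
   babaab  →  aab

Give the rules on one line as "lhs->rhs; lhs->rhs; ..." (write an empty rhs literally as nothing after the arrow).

aaa->aa; aba->; bab->aa

  | bbb
  | bbaaa => bbaa
  | bbbbb
  | aaaabb => aaabb => aabb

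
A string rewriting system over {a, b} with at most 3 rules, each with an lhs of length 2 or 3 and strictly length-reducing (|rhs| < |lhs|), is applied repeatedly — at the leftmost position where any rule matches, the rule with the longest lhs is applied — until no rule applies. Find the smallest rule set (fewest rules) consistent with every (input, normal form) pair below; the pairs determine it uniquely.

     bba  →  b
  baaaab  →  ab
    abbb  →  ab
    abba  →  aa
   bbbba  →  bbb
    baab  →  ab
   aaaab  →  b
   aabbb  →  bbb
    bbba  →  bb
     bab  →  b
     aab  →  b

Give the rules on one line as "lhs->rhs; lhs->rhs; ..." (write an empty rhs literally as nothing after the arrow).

  | bba => b
  | baaaab => aaab => ab
  | abbb => ab
  | abba => aa

aab->b; abb->a; ba->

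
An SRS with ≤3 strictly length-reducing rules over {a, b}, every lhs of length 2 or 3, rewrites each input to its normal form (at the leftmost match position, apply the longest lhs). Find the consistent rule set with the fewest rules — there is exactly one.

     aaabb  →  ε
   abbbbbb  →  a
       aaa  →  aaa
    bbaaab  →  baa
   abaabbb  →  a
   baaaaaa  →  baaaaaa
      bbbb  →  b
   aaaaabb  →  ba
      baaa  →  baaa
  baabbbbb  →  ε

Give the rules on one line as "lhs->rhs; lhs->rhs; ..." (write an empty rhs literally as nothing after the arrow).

aab->ba; ab->; bb->a

  | aaabb => abab => ab => ε
  | abbbbbb => bbbbb => abbb => bb => a
  | aaa
  | bbaaab => aaaab => aaba => baa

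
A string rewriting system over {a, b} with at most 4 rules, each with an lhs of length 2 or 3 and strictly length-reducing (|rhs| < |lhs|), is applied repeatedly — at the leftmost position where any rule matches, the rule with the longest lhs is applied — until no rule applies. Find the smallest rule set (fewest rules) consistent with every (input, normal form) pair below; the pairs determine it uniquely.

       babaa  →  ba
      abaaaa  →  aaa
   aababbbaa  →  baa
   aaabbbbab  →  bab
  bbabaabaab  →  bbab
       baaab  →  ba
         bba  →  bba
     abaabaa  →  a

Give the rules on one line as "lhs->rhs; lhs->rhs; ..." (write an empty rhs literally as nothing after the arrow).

  | babaa => ba
  | abaaaa => aaa
  | aababbbaa => abbbaa => baa
  | aaabbbbab => abbbab => bab

aab->; aba->; abb->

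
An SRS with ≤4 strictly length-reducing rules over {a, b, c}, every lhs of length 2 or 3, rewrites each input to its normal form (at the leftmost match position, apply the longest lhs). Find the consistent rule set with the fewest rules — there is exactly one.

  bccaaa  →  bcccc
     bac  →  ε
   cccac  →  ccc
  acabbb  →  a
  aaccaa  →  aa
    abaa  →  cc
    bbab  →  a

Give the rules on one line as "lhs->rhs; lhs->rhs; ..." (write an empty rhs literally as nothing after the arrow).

  | bccaaa => bcccc
  | bac => ac => ε
  | cccac => ccc
  | acabbb => abbb => abb => ab => a

aaa->cc; ab->a; ac->; ba->a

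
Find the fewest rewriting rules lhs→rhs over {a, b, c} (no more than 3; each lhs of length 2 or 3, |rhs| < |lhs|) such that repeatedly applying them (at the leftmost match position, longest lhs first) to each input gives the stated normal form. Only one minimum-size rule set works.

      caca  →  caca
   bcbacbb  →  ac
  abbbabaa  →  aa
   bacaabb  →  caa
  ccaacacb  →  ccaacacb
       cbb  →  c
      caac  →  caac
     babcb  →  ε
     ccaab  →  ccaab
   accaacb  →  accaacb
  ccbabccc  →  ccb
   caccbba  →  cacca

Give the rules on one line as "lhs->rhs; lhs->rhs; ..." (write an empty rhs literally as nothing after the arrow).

  | caca
  | bcbacbb => bbacbb => acbb => ac
  | abbbabaa => ababaa => abaa => aa
  | bacaabb => caabb => caa

ba->; bb->; bc->b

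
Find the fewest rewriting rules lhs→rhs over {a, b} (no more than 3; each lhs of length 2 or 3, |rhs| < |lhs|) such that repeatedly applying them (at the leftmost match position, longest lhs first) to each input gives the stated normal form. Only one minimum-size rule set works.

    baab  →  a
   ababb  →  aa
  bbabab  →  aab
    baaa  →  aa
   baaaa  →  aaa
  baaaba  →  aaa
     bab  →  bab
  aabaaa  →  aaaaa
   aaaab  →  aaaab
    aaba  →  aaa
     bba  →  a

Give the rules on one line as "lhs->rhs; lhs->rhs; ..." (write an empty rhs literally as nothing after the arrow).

  | baab => abb => a
  | ababb => aabb => aa
  | bbabab => abab => aab
  | baaa => aba => aa

aba->aa; baa->ab; bb->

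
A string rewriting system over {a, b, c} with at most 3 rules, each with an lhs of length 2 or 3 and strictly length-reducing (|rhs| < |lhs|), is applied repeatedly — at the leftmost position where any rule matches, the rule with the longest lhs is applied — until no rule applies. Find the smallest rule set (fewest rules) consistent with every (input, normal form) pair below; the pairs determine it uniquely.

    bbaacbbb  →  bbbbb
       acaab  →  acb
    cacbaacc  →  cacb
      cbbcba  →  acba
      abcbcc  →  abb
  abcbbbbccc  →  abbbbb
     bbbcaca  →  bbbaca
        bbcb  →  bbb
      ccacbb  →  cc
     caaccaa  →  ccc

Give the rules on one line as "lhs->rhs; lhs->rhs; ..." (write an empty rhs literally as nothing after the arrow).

aa->; bc->b; cbb->a

  | bbaacbbb => bbcbbb => bbbbb
  | acaab => acb
  | cacbaacc => cacbcc => cacbc => cacb
  | cbbcba => acba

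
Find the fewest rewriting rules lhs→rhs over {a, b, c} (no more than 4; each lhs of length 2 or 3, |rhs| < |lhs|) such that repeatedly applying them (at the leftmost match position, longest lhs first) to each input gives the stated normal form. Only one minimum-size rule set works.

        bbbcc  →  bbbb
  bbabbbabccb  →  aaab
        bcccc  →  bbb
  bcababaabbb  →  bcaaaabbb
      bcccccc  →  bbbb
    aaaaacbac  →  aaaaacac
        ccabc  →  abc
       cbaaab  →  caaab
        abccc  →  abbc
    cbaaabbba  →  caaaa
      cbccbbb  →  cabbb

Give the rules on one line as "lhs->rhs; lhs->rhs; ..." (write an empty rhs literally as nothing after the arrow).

  | bbbcc => bbbb
  | bbabbbabccb => babbbabccb => abbbabccb => abbabccb => ababccb => aabccb => aabab => aaab
  | bcccc => bbcc => bbb
  | bcababaabbb => bcaabaabbb => bcaaaabbb

ba->a; cc->b; ccb->ab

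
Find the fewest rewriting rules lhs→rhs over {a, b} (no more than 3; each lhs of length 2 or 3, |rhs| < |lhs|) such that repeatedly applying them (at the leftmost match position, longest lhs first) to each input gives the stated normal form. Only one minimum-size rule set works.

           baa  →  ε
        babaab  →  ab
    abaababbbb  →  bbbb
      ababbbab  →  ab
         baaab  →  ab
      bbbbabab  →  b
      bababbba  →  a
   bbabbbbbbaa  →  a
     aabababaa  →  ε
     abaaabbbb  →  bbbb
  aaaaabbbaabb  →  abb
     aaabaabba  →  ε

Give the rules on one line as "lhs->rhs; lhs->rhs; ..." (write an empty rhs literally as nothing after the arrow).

  | baa => aa => ε
  | babaab => abaab => aaab => ab
  | abaababbbb => aaababbbb => ababbbb => aabbbb => bbbb
  | ababbbab => aabbbab => bbbab => bbab => bab => ab

aa->; ba->a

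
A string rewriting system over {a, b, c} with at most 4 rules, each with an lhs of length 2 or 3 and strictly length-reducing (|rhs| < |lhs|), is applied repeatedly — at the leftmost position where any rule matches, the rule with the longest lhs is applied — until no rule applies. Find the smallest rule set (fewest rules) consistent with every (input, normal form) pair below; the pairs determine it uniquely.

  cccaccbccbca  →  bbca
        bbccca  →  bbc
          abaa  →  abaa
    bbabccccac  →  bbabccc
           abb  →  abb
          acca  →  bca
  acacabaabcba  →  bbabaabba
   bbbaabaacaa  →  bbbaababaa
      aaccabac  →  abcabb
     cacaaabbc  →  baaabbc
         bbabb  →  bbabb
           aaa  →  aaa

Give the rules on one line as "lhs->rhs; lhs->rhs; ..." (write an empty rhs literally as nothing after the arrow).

  | cccaccbccbca => cccbccbca => ccbccbca => cbccbca => bccbca => bcbca => bbca
  | bbccca => bbc
  | abaa
  | bbabccccac => bbabccc

ac->b; cb->b; cca->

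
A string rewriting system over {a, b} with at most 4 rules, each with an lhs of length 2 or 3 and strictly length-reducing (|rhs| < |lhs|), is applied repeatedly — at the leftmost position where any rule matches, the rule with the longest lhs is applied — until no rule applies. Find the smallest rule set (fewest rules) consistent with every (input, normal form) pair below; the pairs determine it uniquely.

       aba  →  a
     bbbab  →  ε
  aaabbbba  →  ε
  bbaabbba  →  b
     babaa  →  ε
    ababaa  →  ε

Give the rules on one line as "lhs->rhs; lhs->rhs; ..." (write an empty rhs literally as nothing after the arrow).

  | aba => a
  | bbbab => bab => bb => ε
  | aaabbbba => abbbba => abba => aa => ε
  | bbaabbba => aabbba => bbba => ba => b

aa->; aba->a; ba->b; bb->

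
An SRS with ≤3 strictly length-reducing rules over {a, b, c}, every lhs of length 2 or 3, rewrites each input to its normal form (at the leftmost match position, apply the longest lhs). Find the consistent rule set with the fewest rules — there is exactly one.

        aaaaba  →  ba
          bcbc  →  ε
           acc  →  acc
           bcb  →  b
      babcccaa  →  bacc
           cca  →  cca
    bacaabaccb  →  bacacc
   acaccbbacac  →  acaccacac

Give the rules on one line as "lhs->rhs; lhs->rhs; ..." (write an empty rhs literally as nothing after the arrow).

aa->; bc->; cb->c

  | aaaaba => aaba => ba
  | bcbc => bc => ε
  | acc
  | bcb => b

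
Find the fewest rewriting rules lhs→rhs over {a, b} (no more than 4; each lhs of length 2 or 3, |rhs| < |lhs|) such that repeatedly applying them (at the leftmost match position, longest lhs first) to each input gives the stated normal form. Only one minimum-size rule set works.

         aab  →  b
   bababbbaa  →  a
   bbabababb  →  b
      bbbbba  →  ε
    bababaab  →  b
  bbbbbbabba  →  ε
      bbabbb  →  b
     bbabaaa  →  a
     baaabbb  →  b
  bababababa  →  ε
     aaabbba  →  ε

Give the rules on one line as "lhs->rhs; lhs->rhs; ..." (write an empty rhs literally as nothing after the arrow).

  | aab => ab => b
  | bababbbaa => babbbaa => bbbaa => bbaa => baa => a
  | bbabababb => babababb => bababb => babb => bb => b
  | bbbbba => bbbba => bbba => bba => ba => ε

aa->a; ab->b; ba->; bb->b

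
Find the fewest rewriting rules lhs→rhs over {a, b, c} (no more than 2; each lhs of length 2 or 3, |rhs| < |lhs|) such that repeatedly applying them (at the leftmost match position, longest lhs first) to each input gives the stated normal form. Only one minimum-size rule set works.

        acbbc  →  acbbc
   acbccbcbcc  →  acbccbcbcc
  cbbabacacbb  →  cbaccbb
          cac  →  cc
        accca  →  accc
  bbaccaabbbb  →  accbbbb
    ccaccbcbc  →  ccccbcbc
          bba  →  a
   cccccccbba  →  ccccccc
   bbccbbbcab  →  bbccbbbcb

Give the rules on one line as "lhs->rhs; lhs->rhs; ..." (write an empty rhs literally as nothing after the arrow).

  | acbbc
  | acbccbcbcc
  | cbbabacacbb => cabacacbb => cbacacbb => cbaccbb
  | cac => cc

bba->a; ca->c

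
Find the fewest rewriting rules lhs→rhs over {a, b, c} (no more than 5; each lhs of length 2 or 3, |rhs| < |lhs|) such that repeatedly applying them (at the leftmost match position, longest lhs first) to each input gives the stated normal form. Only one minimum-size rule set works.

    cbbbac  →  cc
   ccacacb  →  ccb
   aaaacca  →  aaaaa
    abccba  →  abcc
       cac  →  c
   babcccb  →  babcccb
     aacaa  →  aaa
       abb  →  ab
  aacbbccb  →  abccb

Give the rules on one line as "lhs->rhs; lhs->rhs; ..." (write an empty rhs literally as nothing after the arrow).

ac->; acc->a; bb->b; cba->c

  | cbbbac => cbbac => cbac => cc
  | ccacacb => ccacb => ccb
  | aaaacca => aaaaa
  | abccba => abcc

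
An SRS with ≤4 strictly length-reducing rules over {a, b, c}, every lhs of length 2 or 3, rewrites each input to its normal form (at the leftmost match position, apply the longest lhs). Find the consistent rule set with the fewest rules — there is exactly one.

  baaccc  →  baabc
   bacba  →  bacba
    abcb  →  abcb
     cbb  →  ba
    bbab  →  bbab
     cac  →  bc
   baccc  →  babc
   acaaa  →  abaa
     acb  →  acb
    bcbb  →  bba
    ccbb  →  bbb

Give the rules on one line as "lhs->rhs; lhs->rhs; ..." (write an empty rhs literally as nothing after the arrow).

  | baaccc => baabc
  | bacba
  | abcb
  | cbb => ba

ca->b; cbb->ba; cc->b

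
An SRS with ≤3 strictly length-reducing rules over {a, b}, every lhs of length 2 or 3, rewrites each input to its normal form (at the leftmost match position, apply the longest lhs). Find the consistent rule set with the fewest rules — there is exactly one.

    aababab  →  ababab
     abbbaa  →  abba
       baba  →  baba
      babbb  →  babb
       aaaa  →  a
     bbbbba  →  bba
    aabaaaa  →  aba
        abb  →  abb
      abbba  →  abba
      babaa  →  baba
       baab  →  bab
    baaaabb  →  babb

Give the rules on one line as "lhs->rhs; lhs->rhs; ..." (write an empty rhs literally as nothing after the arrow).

aa->a; bbb->bb

  | aababab => ababab
  | abbbaa => abbaa => abba
  | baba
  | babbb => babb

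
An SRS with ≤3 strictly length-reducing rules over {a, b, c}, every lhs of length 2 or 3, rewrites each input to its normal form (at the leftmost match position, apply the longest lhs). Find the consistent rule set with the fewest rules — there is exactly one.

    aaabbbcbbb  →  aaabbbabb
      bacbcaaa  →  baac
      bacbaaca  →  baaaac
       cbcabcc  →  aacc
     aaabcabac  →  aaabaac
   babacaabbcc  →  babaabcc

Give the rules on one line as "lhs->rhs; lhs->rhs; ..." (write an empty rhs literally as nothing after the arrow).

ca->c; cb->a

  | aaabbbcbbb => aaabbbabb
  | bacbcaaa => baacaaa => baacaa => baaca => baac
  | bacbaaca => baaaaca => baaaac
  | cbcabcc => acabcc => acbcc => aacc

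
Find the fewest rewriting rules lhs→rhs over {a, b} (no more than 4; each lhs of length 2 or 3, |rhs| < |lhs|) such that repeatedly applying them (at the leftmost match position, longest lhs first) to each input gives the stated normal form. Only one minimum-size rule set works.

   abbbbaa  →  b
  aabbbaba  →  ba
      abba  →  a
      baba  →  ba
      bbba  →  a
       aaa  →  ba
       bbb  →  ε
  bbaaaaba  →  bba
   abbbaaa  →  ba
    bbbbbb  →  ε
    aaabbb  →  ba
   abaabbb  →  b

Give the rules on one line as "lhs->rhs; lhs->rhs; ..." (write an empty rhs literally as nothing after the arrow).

  | abbbbaa => abbbaa => abbaa => abaa => aa => b
  | aabbbaba => bbbbaba => baba => ba
  | abba => aba => a
  | baba => ba

aa->b; ab->a; aba->a; bbb->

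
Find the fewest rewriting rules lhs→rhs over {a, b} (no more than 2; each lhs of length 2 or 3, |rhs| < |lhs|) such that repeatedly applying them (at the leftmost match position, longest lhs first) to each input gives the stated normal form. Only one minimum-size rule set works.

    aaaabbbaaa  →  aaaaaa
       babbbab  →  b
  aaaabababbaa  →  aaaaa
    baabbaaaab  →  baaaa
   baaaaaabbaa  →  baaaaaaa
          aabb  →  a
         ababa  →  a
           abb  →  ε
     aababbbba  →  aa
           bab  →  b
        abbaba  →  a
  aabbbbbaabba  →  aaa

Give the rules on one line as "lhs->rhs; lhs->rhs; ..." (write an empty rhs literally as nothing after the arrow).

  | aaaabbbaaa => aaaabbaaa => aaaabaaa => aaaaaa
  | babbbab => babbab => babab => bab => b
  | aaaabababbaa => aaaababbaa => aaaabbaa => aaaabaa => aaaaa
  | baabbaaaab => baabaaaab => baaaaab => baaaa

ab->; abb->ab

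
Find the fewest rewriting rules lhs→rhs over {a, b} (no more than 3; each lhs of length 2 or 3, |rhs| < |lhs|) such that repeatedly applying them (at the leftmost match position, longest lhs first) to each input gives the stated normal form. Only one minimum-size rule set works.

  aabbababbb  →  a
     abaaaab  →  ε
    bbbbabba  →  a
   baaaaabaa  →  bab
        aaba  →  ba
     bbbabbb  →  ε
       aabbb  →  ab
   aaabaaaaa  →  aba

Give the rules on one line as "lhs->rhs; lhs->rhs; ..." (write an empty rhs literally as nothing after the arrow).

  | aabbababbb => bbababbb => aababbb => babbb => baab => bb => a
  | abaaaab => abaab => abb => aa => ε
  | bbbbabba => abbabba => aaabba => abba => aaa => a
  | baaaaabaa => baaabaa => babaa => bab

aa->; bb->a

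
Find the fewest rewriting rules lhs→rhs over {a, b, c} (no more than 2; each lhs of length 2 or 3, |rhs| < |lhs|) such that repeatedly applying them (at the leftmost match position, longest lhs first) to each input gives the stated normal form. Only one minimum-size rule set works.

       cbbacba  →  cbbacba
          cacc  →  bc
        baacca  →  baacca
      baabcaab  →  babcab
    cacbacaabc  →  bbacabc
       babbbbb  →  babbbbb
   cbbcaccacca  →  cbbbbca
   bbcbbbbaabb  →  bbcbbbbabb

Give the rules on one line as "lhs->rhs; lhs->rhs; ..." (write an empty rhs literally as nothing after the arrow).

aab->ab; cac->b

  | cbbacba
  | cacc => bc
  | baacca
  | baabcaab => babcaab => babcab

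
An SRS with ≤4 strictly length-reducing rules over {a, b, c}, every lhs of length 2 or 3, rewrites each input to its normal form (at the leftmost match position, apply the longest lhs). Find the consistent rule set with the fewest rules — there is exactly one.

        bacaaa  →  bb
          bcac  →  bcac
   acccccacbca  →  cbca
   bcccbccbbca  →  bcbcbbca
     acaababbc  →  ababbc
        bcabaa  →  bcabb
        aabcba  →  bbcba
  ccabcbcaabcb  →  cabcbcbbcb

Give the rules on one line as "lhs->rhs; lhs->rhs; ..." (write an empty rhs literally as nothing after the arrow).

  | bacaaa => baa => bb
  | bcac
  | acccccacbca => accccacbca => acccacbca => accacbca => acacbca => cbca
  | bcccbccbbca => bccbccbbca => bcbccbbca => bcbcbbca

aa->b; aca->; cc->c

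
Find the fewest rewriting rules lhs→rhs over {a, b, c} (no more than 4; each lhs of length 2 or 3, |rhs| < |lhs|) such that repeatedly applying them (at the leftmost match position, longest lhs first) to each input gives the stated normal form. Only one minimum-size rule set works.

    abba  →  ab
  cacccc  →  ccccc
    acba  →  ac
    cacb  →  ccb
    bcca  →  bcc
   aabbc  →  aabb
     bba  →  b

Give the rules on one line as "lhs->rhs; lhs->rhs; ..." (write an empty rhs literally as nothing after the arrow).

ba->; bbc->bb; ca->c

  | abba => ab
  | cacccc => ccccc
  | acba => ac
  | cacb => ccb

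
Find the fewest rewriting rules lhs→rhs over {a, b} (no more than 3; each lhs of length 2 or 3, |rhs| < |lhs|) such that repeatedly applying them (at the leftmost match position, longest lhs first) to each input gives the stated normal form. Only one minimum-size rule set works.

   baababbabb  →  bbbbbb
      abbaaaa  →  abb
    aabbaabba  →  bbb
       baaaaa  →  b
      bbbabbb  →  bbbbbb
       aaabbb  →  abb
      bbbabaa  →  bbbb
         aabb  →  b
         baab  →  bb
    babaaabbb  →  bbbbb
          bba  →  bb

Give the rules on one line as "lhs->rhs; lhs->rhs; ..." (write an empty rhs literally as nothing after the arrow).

aab->; ba->b

  | baababbabb => bababbabb => bbabbabb => bbbbabb => bbbbbb
  | abbaaaa => abbaaa => abbaa => abba => abb
  | aabbaabba => baabba => babba => bbba => bbb
  | baaaaa => baaaa => baaa => baa => ba => b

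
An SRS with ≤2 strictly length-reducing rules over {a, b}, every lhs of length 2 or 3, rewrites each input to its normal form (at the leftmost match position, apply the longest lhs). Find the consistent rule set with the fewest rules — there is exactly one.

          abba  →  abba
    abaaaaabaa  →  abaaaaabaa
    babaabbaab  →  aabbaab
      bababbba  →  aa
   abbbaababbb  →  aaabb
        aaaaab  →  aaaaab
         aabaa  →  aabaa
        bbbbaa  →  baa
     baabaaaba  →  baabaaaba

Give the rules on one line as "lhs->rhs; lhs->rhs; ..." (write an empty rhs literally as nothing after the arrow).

bab->; bbb->

  | abba
  | abaaaaabaa
  | babaabbaab => aabbaab
  | bababbba => abbba => aa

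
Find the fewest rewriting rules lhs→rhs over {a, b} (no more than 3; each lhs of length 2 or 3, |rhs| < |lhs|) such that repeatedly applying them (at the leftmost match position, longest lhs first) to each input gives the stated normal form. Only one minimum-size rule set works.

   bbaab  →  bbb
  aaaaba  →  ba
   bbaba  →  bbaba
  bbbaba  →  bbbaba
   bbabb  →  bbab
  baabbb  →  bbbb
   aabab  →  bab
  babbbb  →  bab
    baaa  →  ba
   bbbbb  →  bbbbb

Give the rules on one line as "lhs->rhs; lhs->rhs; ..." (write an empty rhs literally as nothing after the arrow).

  | bbaab => bbb
  | aaaaba => aaba => ba
  | bbaba
  | bbbaba

aa->; abb->ab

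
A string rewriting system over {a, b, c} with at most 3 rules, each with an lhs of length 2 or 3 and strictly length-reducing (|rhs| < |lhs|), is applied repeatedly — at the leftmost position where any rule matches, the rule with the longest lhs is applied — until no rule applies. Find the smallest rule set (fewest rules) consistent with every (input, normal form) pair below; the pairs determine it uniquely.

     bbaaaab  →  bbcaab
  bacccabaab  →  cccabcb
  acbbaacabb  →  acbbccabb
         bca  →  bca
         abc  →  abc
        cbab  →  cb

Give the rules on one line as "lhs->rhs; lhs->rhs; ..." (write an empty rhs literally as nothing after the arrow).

  | bbaaaab => bbcaab
  | bacccabaab => cccabaab => cccabcb
  | acbbaacabb => acbbccabb
  | bca

ba->; baa->bc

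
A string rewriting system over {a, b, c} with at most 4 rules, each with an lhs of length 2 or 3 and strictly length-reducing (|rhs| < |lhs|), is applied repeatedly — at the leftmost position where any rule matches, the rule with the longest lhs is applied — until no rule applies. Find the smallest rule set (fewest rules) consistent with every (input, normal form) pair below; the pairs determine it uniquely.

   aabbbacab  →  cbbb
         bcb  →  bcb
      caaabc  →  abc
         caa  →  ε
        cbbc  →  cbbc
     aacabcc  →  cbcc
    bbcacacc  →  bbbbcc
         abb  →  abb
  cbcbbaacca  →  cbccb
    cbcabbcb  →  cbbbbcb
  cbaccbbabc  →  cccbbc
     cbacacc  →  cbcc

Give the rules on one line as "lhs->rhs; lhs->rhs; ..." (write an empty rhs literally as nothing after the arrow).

aab->c; ba->; ca->b

  | aabbbacab => cbbacab => cbcab => cbbb
  | bcb
  | caaabc => baabc => abc
  | caa => ba => ε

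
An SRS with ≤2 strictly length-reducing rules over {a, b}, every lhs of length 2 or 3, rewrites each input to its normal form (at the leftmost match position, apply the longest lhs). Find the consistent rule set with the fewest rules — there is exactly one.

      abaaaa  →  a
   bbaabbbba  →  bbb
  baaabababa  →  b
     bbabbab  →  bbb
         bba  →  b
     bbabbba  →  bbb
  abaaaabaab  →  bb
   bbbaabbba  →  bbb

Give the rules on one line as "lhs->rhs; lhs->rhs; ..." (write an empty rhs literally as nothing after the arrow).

aa->b; ba->

  | abaaaa => aaaa => baa => a
  | bbaabbbba => babbbba => bbbba => bbb
  | baaabababa => aabababa => bbababa => bbaba => bba => b
  | bbabbab => bbbab => bbb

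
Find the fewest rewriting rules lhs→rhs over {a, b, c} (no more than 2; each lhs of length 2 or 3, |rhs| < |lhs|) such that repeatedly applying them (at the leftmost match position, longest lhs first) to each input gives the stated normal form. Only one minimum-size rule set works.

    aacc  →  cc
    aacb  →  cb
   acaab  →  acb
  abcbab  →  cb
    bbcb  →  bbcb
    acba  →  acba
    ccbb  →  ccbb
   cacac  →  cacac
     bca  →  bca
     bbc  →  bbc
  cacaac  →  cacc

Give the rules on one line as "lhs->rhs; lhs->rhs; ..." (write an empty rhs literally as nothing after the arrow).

aa->; ab->

  | aacc => cc
  | aacb => cb
  | acaab => acb
  | abcbab => cbab => cb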